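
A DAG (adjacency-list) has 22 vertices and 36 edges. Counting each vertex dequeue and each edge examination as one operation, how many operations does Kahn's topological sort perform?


V = 22 (vertex processing)
E = 36 (edge processing)
V + E = 22 + 36 = 58


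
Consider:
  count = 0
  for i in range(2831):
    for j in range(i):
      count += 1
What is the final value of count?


For each i, the inner loop runs i times:
  i=0: inner runs 0 times
  i=1: inner runs 1 time
  i=2: inner runs 2 times
  i=3: inner runs 3 times
  i=4: inner runs 4 times
  i=5: inner runs 5 times
  i=6: inner runs 6 times
  i=7: inner runs 7 times
  ...
Total = 0 + 1 + 2 + ... + 2830 = 2831*(2831-1)/2 = 4005865


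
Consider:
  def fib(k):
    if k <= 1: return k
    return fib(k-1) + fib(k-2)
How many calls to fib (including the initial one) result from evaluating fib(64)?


Let C(m) = total calls to evaluate fib(m). Then C(0)=C(1)=1, and
C(m) = 1 + C(m-1) + C(m-2) for m >= 2.
Build the table (each entry = 1 + previous two):
  C(0) = 1
  C(1) = 1
  C(2) = 1 + 1 + 1 = 3
  C(3) = 1 + 3 + 1 = 5
  C(4) = 1 + 5 + 3 = 9
  C(5) = 1 + 9 + 5 = 15
  C(6) = 1 + 15 + 9 = 25
  C(7) = 1 + 25 + 15 = 41
  C(8) = 1 + 41 + 25 = 67
  C(9) = 1 + 67 + 41 = 109
  C(10) = 1 + 109 + 67 = 177
  C(11) = 1 + 177 + 109 = 287
  C(12) = 1 + 287 + 177 = 465
  C(13) = 1 + 465 + 287 = 753
  C(14) = 1 + 753 + 465 = 1219
  C(15) = 1 + 1219 + 753 = 1973
  C(16) = 1 + 1973 + 1219 = 3193
  C(17) = 1 + 3193 + 1973 = 5167
  C(18) = 1 + 5167 + 3193 = 8361
  C(19) = 1 + 8361 + 5167 = 13529
  C(20) = 1 + 13529 + 8361 = 21891
  C(21) = 1 + 21891 + 13529 = 35421
  C(22) = 1 + 35421 + 21891 = 57313
  C(23) = 1 + 57313 + 35421 = 92735
  C(24) = 1 + 92735 + 57313 = 150049
  C(25) = 1 + 150049 + 92735 = 242785
  C(26) = 1 + 242785 + 150049 = 392835
  C(27) = 1 + 392835 + 242785 = 635621
  C(28) = 1 + 635621 + 392835 = 1028457
  C(29) = 1 + 1028457 + 635621 = 1664079
  C(30) = 1 + 1664079 + 1028457 = 2692537
  C(31) = 1 + 2692537 + 1664079 = 4356617
  C(32) = 1 + 4356617 + 2692537 = 7049155
  C(33) = 1 + 7049155 + 4356617 = 11405773
  C(34) = 1 + 11405773 + 7049155 = 18454929
  C(35) = 1 + 18454929 + 11405773 = 29860703
  C(36) = 1 + 29860703 + 18454929 = 48315633
  C(37) = 1 + 48315633 + 29860703 = 78176337
  C(38) = 1 + 78176337 + 48315633 = 126491971
  C(39) = 1 + 126491971 + 78176337 = 204668309
  C(40) = 1 + 204668309 + 126491971 = 331160281
  C(41) = 1 + 331160281 + 204668309 = 535828591
  C(42) = 1 + 535828591 + 331160281 = 866988873
  C(43) = 1 + 866988873 + 535828591 = 1402817465
  C(44) = 1 + 1402817465 + 866988873 = 2269806339
  C(45) = 1 + 2269806339 + 1402817465 = 3672623805
  C(46) = 1 + 3672623805 + 2269806339 = 5942430145
  C(47) = 1 + 5942430145 + 3672623805 = 9615053951
  C(48) = 1 + 9615053951 + 5942430145 = 15557484097
  C(49) = 1 + 15557484097 + 9615053951 = 25172538049
  C(50) = 1 + 25172538049 + 15557484097 = 40730022147
  C(51) = 1 + 40730022147 + 25172538049 = 65902560197
  C(52) = 1 + 65902560197 + 40730022147 = 106632582345
  C(53) = 1 + 106632582345 + 65902560197 = 172535142543
  C(54) = 1 + 172535142543 + 106632582345 = 279167724889
  C(55) = 1 + 279167724889 + 172535142543 = 451702867433
  C(56) = 1 + 451702867433 + 279167724889 = 730870592323
  C(57) = 1 + 730870592323 + 451702867433 = 1182573459757
  C(58) = 1 + 1182573459757 + 730870592323 = 1913444052081
  C(59) = 1 + 1913444052081 + 1182573459757 = 3096017511839
  C(60) = 1 + 3096017511839 + 1913444052081 = 5009461563921
  C(61) = 1 + 5009461563921 + 3096017511839 = 8105479075761
  C(62) = 1 + 8105479075761 + 5009461563921 = 13114940639683
  C(63) = 1 + 13114940639683 + 8105479075761 = 21220419715445
  C(64) = 1 + 21220419715445 + 13114940639683 = 34335360355129
Total calls for fib(64) = 34335360355129


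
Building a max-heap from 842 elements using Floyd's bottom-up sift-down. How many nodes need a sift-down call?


In a heap of 842 elements (0-indexed array):
  Last element index: 841
  Parent of last element: floor((841 - 1) / 2) = 420
  Internal nodes: indices 0 to 420
  Count = floor(842/2) = 421


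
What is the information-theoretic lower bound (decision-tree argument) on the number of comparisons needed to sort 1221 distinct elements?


A binary decision tree of height h has at most 2^h leaves and needs at least n! of them, so h >= ceil(log2(n!)).
1221! is far too large to multiply out, so use Stirling's series:
  ln(n!) ~ n ln n - n + (1/2) ln(2 pi n) + 1/(12n)  (error below 1/(360 n^3), negligible here)
  ln(1221) = 7.1074255
  n ln n = 1221 * 7.1074255 = 8678.1665
  (1/2) ln(2 pi * 1221) = (1/2) ln(7671.7693) = 4.4727
  1/(12*1221) = 0.0001
  ln(1221!) ~ 8678.1665 - 1221 + 4.4727 + 0.0001 = 7461.6393
Convert to base 2: log2(1221!) = 7461.6393 / ln 2 = 7461.6393 / 0.69314718 = 10764.8700
ceil(10764.8700) = 10765


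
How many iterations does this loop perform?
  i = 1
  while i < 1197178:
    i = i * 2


The loop variable doubles each iteration:
i = 1 -> 2 -> 4 -> 8 -> 16 -> 32 -> 64 -> 128 -> 256 -> 512 -> 1024 -> 2048 -> 4096 -> 8192 -> 16384 -> 32768 -> 65536 -> 131072 -> 262144 -> 524288 -> 1048576 -> 2097152 (stop, 2097152 >= 1197178)
Number of doublings = ceil(log2(1197178)) = 21


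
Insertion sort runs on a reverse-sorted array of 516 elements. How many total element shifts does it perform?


Sum of shifts = 1 + 2 + 3 + ... + 515
= 516 * 515 / 2
= 265740 / 2
= 132870


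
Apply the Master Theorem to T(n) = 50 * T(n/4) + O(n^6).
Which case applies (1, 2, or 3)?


The Master Theorem: T(n) = a*T(n/b) + O(n^c)
  a = 50, b = 4, c = 6
log_b(a) = log_4(50) ~ 2.822
Compare b^c with a: 4^6 = 4096 > 50, so c > log_b(a).
Since c > log_b(a), Case 3 applies.
T(n) = O(n^6)
Master Theorem case = 3


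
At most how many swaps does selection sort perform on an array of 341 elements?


Each of the 340 passes places one element in its final position.
Pass 1: swap minimum into position 0
Pass 2: swap minimum of remaining into position 1
...
Pass 340: last two elements, one swap
Maximum swaps = 341 - 1 = 340


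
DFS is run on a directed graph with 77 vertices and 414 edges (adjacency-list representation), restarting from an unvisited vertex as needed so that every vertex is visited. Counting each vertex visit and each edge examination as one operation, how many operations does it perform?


A full DFS traversal processes each vertex exactly once (push/pop on stack).
Each directed edge is examined once.
V = 77, E = 414
V + E = 491


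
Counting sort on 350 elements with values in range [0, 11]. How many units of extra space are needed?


Output array size: 350 (to store sorted result)
Count array size: 12 (one slot per possible value, range 0 to 11)
Total extra space = 350 + 12 = 362


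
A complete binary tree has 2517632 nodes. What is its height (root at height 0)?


In a complete binary tree, level k holds nodes 2^k .. 2^(k+1)-1 (1-indexed).
Height = floor(log2(n)) = floor(log2(2517632)) = 21
Check: 2^21 = 2097152 <= 2517632 < 4194304 = 2^22


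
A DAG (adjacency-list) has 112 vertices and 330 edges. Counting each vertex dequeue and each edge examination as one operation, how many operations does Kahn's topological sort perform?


V = 112 (vertex processing)
E = 330 (edge processing)
V + E = 112 + 330 = 442


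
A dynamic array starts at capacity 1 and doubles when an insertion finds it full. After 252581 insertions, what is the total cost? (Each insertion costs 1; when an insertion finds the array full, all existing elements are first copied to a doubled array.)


Insertion cost: 252581 (one per element)
Resizes occur just before inserting elements 2, 3, 5, 9, ...
Elements copied at each resize: 1 + 2 + 4 + 8 + 16 + 32 + 64 + 128 + 256 + 512 + 1024 + 2048 + 4096 + 8192 + 16384 + 32768 + 65536 + 131072
Sum of copies = 262143 (geometric series: 2^k - 1)
Total = 252581 + 262143 = 514724


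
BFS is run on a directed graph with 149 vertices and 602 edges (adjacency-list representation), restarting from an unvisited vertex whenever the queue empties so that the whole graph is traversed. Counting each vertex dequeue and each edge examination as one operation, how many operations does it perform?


A full BFS traversal dequeues each vertex exactly once and examines each directed edge exactly once.
V = 149 (vertex processing cost)
E = 602 (edge examination cost)
Total operations proportional to V + E = 149 + 602 = 751


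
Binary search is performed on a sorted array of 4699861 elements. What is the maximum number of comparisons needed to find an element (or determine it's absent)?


Binary search halves the search space each comparison:
  Step 1: search space = 4699861 -> 2349930
  Step 2: search space = 2349930 -> 1174965
  Step 3: search space = 1174965 -> 587482
  Step 4: search space = 587482 -> 293741
  Step 5: search space = 293741 -> 146870
  Step 6: search space = 146870 -> 73435
  Step 7: search space = 73435 -> 36717
  Step 8: search space = 36717 -> 18358
  Step 9: search space = 18358 -> 9179
  Step 10: search space = 9179 -> 4589
  Step 11: search space = 4589 -> 2294
  Step 12: search space = 2294 -> 1147
  Step 13: search space = 1147 -> 573
  Step 14: search space = 573 -> 286
  Step 15: search space = 286 -> 143
  Step 16: search space = 143 -> 71
  Step 17: search space = 71 -> 35
  Step 18: search space = 35 -> 17
  Step 19: search space = 17 -> 8
  Step 20: search space = 8 -> 4
  Step 21: search space = 4 -> 2
  Step 22: search space = 2 -> 1
  Step 23: search space = 1 (final check)
Maximum comparisons = floor(log2(4699861)) + 1 = 22 + 1 = 23


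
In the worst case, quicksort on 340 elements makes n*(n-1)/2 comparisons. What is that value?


Sum of comparisons per partition:
339 + 338 + ... + 1 + 0
= 340 * (340 - 1) / 2
= 340 * 339 / 2
= 57630


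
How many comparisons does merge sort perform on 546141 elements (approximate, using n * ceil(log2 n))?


Recursion depth: ceil(log2(546141)) = 20
Each recursion level merges n = 546141 elements
Total = 546141 * 20 = 10922820


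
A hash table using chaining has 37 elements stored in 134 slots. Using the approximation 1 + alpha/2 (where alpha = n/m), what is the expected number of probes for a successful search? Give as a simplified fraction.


Load factor alpha = n/m = 37/134
Expected probes = 1 + alpha/2 = 1 + 37/(2*134)
= 1 + 37/268
= 268/268 + 37/268
= 305/268


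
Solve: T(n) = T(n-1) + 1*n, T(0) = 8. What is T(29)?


Expanding the recurrence:
T(29) = T(28) + 1*29
       = T(27) + 1*28 + 1*29
       ...
       = T(0) + 1*(1 + 2 + ... + 29)
       = 8 + 1 * 29*30/2
       = 8 + 1 * 435
       = 8 + 435 = 443


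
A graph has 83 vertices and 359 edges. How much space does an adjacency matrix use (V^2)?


Adjacency matrix: V x V grid of entries
Space = V^2 = 83^2 = 83 * 83 = 6889


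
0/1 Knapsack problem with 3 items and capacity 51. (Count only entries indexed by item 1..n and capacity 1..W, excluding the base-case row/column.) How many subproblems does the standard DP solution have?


The DP table is indexed by (item, capacity).
Rows: 3 items
Columns: 51 capacity values (1 to W)
Total subproblems = 3 * 51 = 153


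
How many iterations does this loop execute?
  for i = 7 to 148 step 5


The loop variable i takes values starting at 7 and increments by 5 each iteration.
Sequence: i = 7, 12, 17, 22, 27, 32, 37, 42, 47, ...
The upper bound 148 is inclusive, so the count is floor((last - first) / step) + 1:
floor((148 - 7) / 5) + 1 = floor(141/5) + 1 = 28 + 1 = 29


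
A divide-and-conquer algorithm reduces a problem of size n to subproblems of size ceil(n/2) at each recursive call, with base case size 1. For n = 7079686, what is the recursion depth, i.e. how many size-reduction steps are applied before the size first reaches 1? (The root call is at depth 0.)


Each step divides the size by 2 (rounding up); after k steps the size is ceil(n/2^k), which equals 1 exactly when 2^k >= n.
So the depth is the smallest k with 2^k >= 7079686, i.e. ceil(log_2(7079686)).
2^22 = 4194304 < 7079686 <= 8388608 = 2^23
Recursion depth = 23


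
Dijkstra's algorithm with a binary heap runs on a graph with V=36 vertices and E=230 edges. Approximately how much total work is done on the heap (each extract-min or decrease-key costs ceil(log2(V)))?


Dijkstra with a binary heap: each vertex is extracted once, each edge may relax once.
Each heap operation costs O(log V).
V + E = 36 + 230 = 266
ceil(log2(36)) = 6 (since 2^5 = 32 < 36 <= 64 = 2^6)
Total heap work = (V+E) * ceil(log2(V)) = 266 * 6 = 1596


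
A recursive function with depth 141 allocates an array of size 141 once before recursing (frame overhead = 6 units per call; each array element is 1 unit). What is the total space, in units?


Array allocation: 141 units (allocated once)
Stack frames: 141 deep * 6 per frame = 846 units
Total = 141 + 846 = 987


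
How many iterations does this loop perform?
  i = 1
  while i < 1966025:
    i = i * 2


The loop variable doubles each iteration:
i = 1 -> 2 -> 4 -> 8 -> 16 -> 32 -> 64 -> 128 -> 256 -> 512 -> 1024 -> 2048 -> 4096 -> 8192 -> 16384 -> 32768 -> 65536 -> 131072 -> 262144 -> 524288 -> 1048576 -> 2097152 (stop, 2097152 >= 1966025)
Number of doublings = ceil(log2(1966025)) = 21


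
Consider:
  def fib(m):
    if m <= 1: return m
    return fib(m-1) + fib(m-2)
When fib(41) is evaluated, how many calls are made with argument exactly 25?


Let N(m) = number of times fib(m) is called while evaluating fib(41).
N(41) = 1 (the initial call).
N(40) = 1 (only fib(41) calls it).
For 1 <= m <= 39: fib(m) is called by fib(m+1) and fib(m+2), so
  N(m) = N(m+1) + N(m+2).
fib(0) is called only by fib(2), so N(0) = N(2).
Walk down from m=41:
  N(41)=1, N(40)=1, N(39)=2, N(38)=3, N(37)=5, N(36)=8, N(35)=13, N(34)=21, N(33)=34, N(32)=55, N(31)=89, N(30)=144, N(29)=233, N(28)=377, N(27)=610, N(26)=987, N(25)=1597
N(25) = 1597


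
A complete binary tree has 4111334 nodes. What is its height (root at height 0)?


In a complete binary tree, level k holds nodes 2^k .. 2^(k+1)-1 (1-indexed).
Height = floor(log2(n)) = floor(log2(4111334)) = 21
Check: 2^21 = 2097152 <= 4111334 < 4194304 = 2^22


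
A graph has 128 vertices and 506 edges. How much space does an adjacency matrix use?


Adjacency matrix: V x V grid of entries
Space = V^2 = 128^2 = 128 * 128 = 16384


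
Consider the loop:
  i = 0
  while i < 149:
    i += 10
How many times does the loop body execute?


Starting at i = 0, each iteration adds 10.
Iterations until i >= 149:
  Iteration 1: i = 0 -> i = 10
  Iteration 2: i = 10 -> i = 20
  Iteration 3: i = 20 -> i = 30
  Iteration 4: i = 30 -> i = 40
  Iteration 5: i = 40 -> i = 50
  Iteration 6: i = 50 -> i = 60
  Iteration 7: i = 60 -> i = 70
  Iteration 8: i = 70 -> i = 80
  ... continuing ...
Total iterations = ceil(149/10) = 15


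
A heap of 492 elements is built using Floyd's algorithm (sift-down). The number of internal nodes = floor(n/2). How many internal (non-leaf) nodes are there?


Leaf nodes occupy roughly half the array.
Sift-down is called for each internal node, starting from the last one.
Internal nodes = floor(n/2) = floor(492/2) = 246


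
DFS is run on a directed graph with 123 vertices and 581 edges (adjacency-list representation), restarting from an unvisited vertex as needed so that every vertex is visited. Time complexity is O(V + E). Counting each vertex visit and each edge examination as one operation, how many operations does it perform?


A full DFS traversal processes each vertex exactly once (push/pop on stack).
Each directed edge is examined once.
V = 123, E = 581
V + E = 704


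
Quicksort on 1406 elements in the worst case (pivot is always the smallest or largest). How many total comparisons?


In the worst case, each partition step picks the worst pivot:
  Partition 1: 1405 comparisons (n-1 elements to compare)
  Partition 2: 1404 comparisons
  Partition 3: 1403 comparisons
  Partition 4: 1402 comparisons
  Partition 5: 1401 comparisons
  ...
  Last partition: 0 comparisons
Total = (n-1) + (n-2) + ... + 1 + 0 = n*(n-1)/2
= 1406*1405/2 = 987715


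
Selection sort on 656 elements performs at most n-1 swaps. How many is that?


Each of the 655 passes places one element in its final position.
Pass 1: swap minimum into position 0
Pass 2: swap minimum of remaining into position 1
...
Pass 655: last two elements, one swap
Maximum swaps = 656 - 1 = 655


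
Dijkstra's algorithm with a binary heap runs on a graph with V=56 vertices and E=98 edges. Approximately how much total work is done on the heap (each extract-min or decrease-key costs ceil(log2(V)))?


Dijkstra with a binary heap: each vertex is extracted once, each edge may relax once.
Each heap operation costs O(log V).
V + E = 56 + 98 = 154
ceil(log2(56)) = 6 (since 2^5 = 32 < 56 <= 64 = 2^6)
Total heap work = (V+E) * ceil(log2(V)) = 154 * 6 = 924


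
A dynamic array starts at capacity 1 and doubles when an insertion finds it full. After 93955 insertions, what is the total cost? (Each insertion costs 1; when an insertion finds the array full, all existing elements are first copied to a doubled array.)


Insertion cost: 93955 (one per element)
Resizes occur just before inserting elements 2, 3, 5, 9, ...
Elements copied at each resize: 1 + 2 + 4 + 8 + 16 + 32 + 64 + 128 + 256 + 512 + 1024 + 2048 + 4096 + 8192 + 16384 + 32768 + 65536
Sum of copies = 131071 (geometric series: 2^k - 1)
Total = 93955 + 131071 = 225026


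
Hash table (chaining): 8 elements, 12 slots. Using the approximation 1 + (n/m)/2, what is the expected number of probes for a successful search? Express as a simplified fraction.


Computing expected probes:
alpha = 8/12
= 1 + alpha/2
= 1 + 8/(2*12)
= (2*12 + 8) / (2*12)
= 32/24 = 4/3


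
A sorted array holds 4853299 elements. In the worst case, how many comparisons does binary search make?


Halving sequence: 4853299 -> 2426649 -> 1213324 -> 606662 -> 303331 -> 151665 -> 75832 -> 37916 -> 18958 -> 9479 -> 4739 -> 2369 -> 1184 -> 592 -> 296 -> 148 -> 74 -> 37 -> 18 -> 9 -> 4 -> 2 -> 1
Number of halvings = 22
Max comparisons = 22 + 1 = 23


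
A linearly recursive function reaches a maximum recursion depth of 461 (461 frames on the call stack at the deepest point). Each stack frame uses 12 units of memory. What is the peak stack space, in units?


Maximum recursion depth = 461 frames
Memory per frame = 12 units
Total stack space = depth * frame_size
= 461 * 12 = 5532


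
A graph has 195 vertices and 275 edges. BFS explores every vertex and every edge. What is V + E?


A full BFS traversal dequeues each vertex once and examines each edge once.
Vertex visits: 195
Edge visits: 275
V + E = 195 + 275 = 470


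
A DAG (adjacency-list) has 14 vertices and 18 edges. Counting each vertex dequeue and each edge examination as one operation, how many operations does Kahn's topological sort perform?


V = 14 (vertex processing)
E = 18 (edge processing)
V + E = 14 + 18 = 32


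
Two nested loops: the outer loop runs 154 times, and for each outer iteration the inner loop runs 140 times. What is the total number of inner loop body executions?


Outer loop: 154 iterations
Inner loop: 140 iterations per outer iteration
Total = 154 * 140 = 21560


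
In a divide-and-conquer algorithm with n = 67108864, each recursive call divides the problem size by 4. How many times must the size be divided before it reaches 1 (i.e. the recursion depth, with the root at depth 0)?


Number of divisions = log_4(67108864)
Sizes: 67108864 -> 16777216 -> 4194304 -> 1048576 -> 262144 -> 65536 -> 16384 -> 4096 -> 1024 -> 256 -> 64 -> 16 -> 4 -> 1 (13 divisions)
Recursion depth = 13


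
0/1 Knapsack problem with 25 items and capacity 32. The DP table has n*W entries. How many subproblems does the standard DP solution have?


The DP table is indexed by (item, capacity).
Rows: 25 items
Columns: 32 capacity values (1 to W)
Total subproblems = 25 * 32 = 800


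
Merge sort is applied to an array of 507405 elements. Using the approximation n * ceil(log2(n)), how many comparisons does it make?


Merge sort divides the array into halves recursively.
Number of levels = ceil(log2(507405)) = 19
At each level, approximately n = 507405 comparisons are needed for merging.
Total comparisons ~ n * ceil(log2(n)) = 507405 * 19 = 9640695


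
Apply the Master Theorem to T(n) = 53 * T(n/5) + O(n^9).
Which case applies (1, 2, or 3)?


The Master Theorem: T(n) = a*T(n/b) + O(n^c)
  a = 53, b = 5, c = 9
log_b(a) = log_5(53) ~ 2.467
Compare b^c with a: 5^9 = 1953125 > 53, so c > log_b(a).
Since c > log_b(a), Case 3 applies.
T(n) = O(n^9)
Master Theorem case = 3


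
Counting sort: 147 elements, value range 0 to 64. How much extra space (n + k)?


n = 147 (output array)
k = 65 (count array for 65 distinct values)
Extra space = 147 + 65 = 212


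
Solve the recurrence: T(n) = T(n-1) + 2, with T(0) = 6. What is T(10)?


Unrolling the recurrence:
T(10) = T(9) + 2
       = T(8) + 2 + 2
       = T(7) + 2*3
       ...
       = T(0) + 2*10
       = 6 + 20 = 26


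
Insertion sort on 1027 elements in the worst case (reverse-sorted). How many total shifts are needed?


In the worst case (reverse-sorted), each element shifts past all previous:
  Element 1: 1 shifts
  Element 2: 2 shifts
  Element 3: 3 shifts
  Element 4: 4 shifts
  Element 5: 5 shifts
  ...
  Element 1026: 1026 shifts
Total = 1 + 2 + ... + 1026
= 1027*(1027-1)/2 = 526851


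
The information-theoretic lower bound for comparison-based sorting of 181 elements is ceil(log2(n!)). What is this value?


A binary decision tree of height h has at most 2^h leaves and needs at least n! of them, so h >= ceil(log2(n!)).
181! is far too large to multiply out, so use Stirling's series:
  ln(n!) ~ n ln n - n + (1/2) ln(2 pi n) + 1/(12n)  (error below 1/(360 n^3), negligible here)
  ln(181) = 5.1984970
  n ln n = 181 * 5.1984970 = 940.9280
  (1/2) ln(2 pi * 181) = (1/2) ln(1137.2565) = 3.5182
  1/(12*181) = 0.0005
  ln(181!) ~ 940.9280 - 181 + 3.5182 + 0.0005 = 763.4467
Convert to base 2: log2(181!) = 763.4467 / ln 2 = 763.4467 / 0.69314718 = 1101.4208
ceil(1101.4208) = 1102


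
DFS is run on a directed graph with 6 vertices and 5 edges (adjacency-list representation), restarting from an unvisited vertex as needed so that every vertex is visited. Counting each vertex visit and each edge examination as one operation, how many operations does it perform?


A full DFS traversal processes each vertex exactly once (push/pop on stack).
Each directed edge is examined once.
V = 6, E = 5
V + E = 11


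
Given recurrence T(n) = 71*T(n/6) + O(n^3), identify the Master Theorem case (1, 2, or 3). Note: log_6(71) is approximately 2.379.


Master Theorem parameters: a=71, b=6, c=3
log_b(a) = 2.379
Compare b^c with a: 6^3 = 216 > 71, so c > log_b(a).
Comparing c=3 vs log_b(a)=2.379:
3 > 2.379 => Case 3
Result: T(n) = O(n^3)
Master Theorem case = 3


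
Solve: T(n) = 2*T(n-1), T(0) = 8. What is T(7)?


Unrolling:
T(7) = 2*T(6) = 2^2*T(5) = ... = 2^7*T(0)
= 2^7 * 8
= 128 * 8 = 1024


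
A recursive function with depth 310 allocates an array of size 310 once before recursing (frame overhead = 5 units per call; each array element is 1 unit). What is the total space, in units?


Array allocation: 310 units (allocated once)
Stack frames: 310 deep * 5 per frame = 1550 units
Total = 310 + 1550 = 1860


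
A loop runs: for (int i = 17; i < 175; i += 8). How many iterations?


Loop starts at i = 17, increments by 8, stops when i >= 175.
Number of iterations = ceil((175 - 17) / 8)
= ceil(158 / 8)
= 20


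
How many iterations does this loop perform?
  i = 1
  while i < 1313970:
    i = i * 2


The loop variable doubles each iteration:
i = 1 -> 2 -> 4 -> 8 -> 16 -> 32 -> 64 -> 128 -> 256 -> 512 -> 1024 -> 2048 -> 4096 -> 8192 -> 16384 -> 32768 -> 65536 -> 131072 -> 262144 -> 524288 -> 1048576 -> 2097152 (stop, 2097152 >= 1313970)
Number of doublings = ceil(log2(1313970)) = 21


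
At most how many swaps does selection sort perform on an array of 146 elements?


Each of the 145 passes places one element in its final position.
Pass 1: swap minimum into position 0
Pass 2: swap minimum of remaining into position 1
...
Pass 145: last two elements, one swap
Maximum swaps = 146 - 1 = 145


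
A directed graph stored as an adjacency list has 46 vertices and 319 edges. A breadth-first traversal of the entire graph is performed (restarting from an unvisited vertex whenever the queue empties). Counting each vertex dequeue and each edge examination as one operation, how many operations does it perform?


A full BFS traversal dequeues each vertex once and examines each edge once.
Vertex visits: 46
Edge visits: 319
V + E = 46 + 319 = 365


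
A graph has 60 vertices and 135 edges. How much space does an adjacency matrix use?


Adjacency matrix: V x V grid of entries
Space = V^2 = 60^2 = 60 * 60 = 3600


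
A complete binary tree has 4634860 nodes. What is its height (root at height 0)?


In a complete binary tree, level k holds nodes 2^k .. 2^(k+1)-1 (1-indexed).
Height = floor(log2(n)) = floor(log2(4634860)) = 22
Check: 2^22 = 4194304 <= 4634860 < 8388608 = 2^23


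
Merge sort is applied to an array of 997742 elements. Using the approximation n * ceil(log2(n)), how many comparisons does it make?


Merge sort divides the array into halves recursively.
Number of levels = ceil(log2(997742)) = 20
At each level, approximately n = 997742 comparisons are needed for merging.
Total comparisons ~ n * ceil(log2(n)) = 997742 * 20 = 19954840


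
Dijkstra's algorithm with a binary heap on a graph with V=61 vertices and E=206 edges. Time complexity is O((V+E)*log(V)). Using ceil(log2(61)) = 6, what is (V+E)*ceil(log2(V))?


Dijkstra with a binary heap: each vertex is extracted once, each edge may relax once.
Each heap operation costs O(log V).
V + E = 61 + 206 = 267
ceil(log2(61)) = 6 (since 2^5 = 32 < 61 <= 64 = 2^6)
Total heap work = (V+E) * ceil(log2(V)) = 267 * 6 = 1602


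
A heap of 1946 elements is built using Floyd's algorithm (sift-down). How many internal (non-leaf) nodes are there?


Leaf nodes occupy roughly half the array.
Sift-down is called for each internal node, starting from the last one.
Internal nodes = floor(n/2) = floor(1946/2) = 973


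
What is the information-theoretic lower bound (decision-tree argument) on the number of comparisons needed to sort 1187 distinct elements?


A binary decision tree of height h has at most 2^h leaves and needs at least n! of them, so h >= ceil(log2(n!)).
1187! is far too large to multiply out, so use Stirling's series:
  ln(n!) ~ n ln n - n + (1/2) ln(2 pi n) + 1/(12n)  (error below 1/(360 n^3), negligible here)
  ln(1187) = 7.0791844
  n ln n = 1187 * 7.0791844 = 8402.9919
  (1/2) ln(2 pi * 1187) = (1/2) ln(7458.1410) = 4.4585
  1/(12*1187) = 0.0001
  ln(1187!) ~ 8402.9919 - 1187 + 4.4585 + 0.0001 = 7220.4505
Convert to base 2: log2(1187!) = 7220.4505 / ln 2 = 7220.4505 / 0.69314718 = 10416.9081
ceil(10416.9081) = 10417


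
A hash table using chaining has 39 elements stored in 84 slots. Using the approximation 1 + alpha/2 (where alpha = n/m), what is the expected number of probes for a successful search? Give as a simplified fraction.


Load factor alpha = n/m = 39/84
Expected probes = 1 + alpha/2 = 1 + 39/(2*84)
= 1 + 39/168
= 168/168 + 39/168
= 207/168
Simplify: 69/56


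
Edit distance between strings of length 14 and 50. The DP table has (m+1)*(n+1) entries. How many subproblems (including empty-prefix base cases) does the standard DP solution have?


The table includes base cases (empty prefixes).
Rows: (m+1) = 15
Columns: (n+1) = 51
Total = 15 * 51 = 765


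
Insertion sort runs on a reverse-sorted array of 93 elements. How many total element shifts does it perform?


Sum of shifts = 1 + 2 + 3 + ... + 92
= 93 * 92 / 2
= 8556 / 2
= 4278


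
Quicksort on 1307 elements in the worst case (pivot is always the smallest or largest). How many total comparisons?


In the worst case, each partition step picks the worst pivot:
  Partition 1: 1306 comparisons (n-1 elements to compare)
  Partition 2: 1305 comparisons
  Partition 3: 1304 comparisons
  Partition 4: 1303 comparisons
  Partition 5: 1302 comparisons
  ...
  Last partition: 0 comparisons
Total = (n-1) + (n-2) + ... + 1 + 0 = n*(n-1)/2
= 1307*1306/2 = 853471


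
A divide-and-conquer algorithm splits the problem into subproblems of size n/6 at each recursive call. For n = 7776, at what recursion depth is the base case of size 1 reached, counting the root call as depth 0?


At each depth, the problem size is divided by 6:
  Depth 0: problem size = 7776
  Depth 1: problem size = 1296
  Depth 2: problem size = 216
  Depth 3: problem size = 36
  Depth 4: problem size = 6
  Depth 5: problem size = 1 (base case)
The base case is reached at depth log_6(7776) = 5 (the tree has 6 levels counting depth 0, but the depth asked for is 5).
Recursion depth = 5


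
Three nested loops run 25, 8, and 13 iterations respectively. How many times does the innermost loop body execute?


Loop 1 (outermost): 25 iterations
Loop 2 (middle): 8 iterations per outer
Loop 3 (innermost): 13 iterations per middle
Total = 25 * 8 * 13 = 2600


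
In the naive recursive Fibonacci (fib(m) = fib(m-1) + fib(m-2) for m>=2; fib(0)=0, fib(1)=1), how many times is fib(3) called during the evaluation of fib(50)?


Let N(m) = number of times fib(m) is called while evaluating fib(50).
N(50) = 1 (the initial call).
N(49) = 1 (only fib(50) calls it).
For 1 <= m <= 48: fib(m) is called by fib(m+1) and fib(m+2), so
  N(m) = N(m+1) + N(m+2).
fib(0) is called only by fib(2), so N(0) = N(2).
Walk down from m=50:
  N(50)=1, N(49)=1, N(48)=2, N(47)=3, N(46)=5, N(45)=8, N(44)=13, N(43)=21, N(42)=34, N(41)=55, N(40)=89, N(39)=144, N(38)=233, N(37)=377, N(36)=610, N(35)=987, N(34)=1597, N(33)=2584, N(32)=4181, N(31)=6765, N(30)=10946, N(29)=17711, N(28)=28657, N(27)=46368, N(26)=75025, N(25)=121393, N(24)=196418, N(23)=317811, N(22)=514229, N(21)=832040, N(20)=1346269, N(19)=2178309, N(18)=3524578, N(17)=5702887, N(16)=9227465, N(15)=14930352, N(14)=24157817, N(13)=39088169, N(12)=63245986, N(11)=102334155, N(10)=165580141, N(9)=267914296, N(8)=433494437, N(7)=701408733, N(6)=1134903170, N(5)=1836311903, N(4)=2971215073, N(3)=4807526976
N(3) = 4807526976


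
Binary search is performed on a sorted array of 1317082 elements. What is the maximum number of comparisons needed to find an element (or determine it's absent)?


Binary search halves the search space each comparison:
  Step 1: search space = 1317082 -> 658541
  Step 2: search space = 658541 -> 329270
  Step 3: search space = 329270 -> 164635
  Step 4: search space = 164635 -> 82317
  Step 5: search space = 82317 -> 41158
  Step 6: search space = 41158 -> 20579
  Step 7: search space = 20579 -> 10289
  Step 8: search space = 10289 -> 5144
  Step 9: search space = 5144 -> 2572
  Step 10: search space = 2572 -> 1286
  Step 11: search space = 1286 -> 643
  Step 12: search space = 643 -> 321
  Step 13: search space = 321 -> 160
  Step 14: search space = 160 -> 80
  Step 15: search space = 80 -> 40
  Step 16: search space = 40 -> 20
  Step 17: search space = 20 -> 10
  Step 18: search space = 10 -> 5
  Step 19: search space = 5 -> 2
  Step 20: search space = 2 -> 1
  Step 21: search space = 1 (final check)
Maximum comparisons = floor(log2(1317082)) + 1 = 20 + 1 = 21


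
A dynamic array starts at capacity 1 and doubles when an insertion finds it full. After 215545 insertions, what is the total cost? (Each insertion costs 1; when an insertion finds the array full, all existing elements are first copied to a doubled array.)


Insertion cost: 215545 (one per element)
Resizes occur just before inserting elements 2, 3, 5, 9, ...
Elements copied at each resize: 1 + 2 + 4 + 8 + 16 + 32 + 64 + 128 + 256 + 512 + 1024 + 2048 + 4096 + 8192 + 16384 + 32768 + 65536 + 131072
Sum of copies = 262143 (geometric series: 2^k - 1)
Total = 215545 + 262143 = 477688


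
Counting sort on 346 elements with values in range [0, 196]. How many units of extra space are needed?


Output array size: 346 (to store sorted result)
Count array size: 197 (one slot per possible value, range 0 to 196)
Total extra space = 346 + 197 = 543


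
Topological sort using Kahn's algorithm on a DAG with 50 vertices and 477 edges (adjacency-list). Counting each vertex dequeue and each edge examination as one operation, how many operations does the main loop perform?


Kahn's algorithm:
  1. Compute in-degrees: O(V + E)
  2. Process queue: each vertex dequeued once (O(V))
     each edge examined once (O(E))
Total = V + E = 50 + 477 = 527


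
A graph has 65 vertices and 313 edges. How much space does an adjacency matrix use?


Adjacency matrix: V x V grid of entries
Space = V^2 = 65^2 = 65 * 65 = 4225


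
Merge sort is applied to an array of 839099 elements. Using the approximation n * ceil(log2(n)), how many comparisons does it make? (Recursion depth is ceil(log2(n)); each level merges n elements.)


Merge sort divides the array into halves recursively.
Number of levels = ceil(log2(839099)) = 20
At each level, approximately n = 839099 comparisons are needed for merging.
Total comparisons ~ n * ceil(log2(n)) = 839099 * 20 = 16781980


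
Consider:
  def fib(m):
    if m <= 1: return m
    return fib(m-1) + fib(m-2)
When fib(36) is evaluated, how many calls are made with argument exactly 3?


Let N(m) = number of times fib(m) is called while evaluating fib(36).
N(36) = 1 (the initial call).
N(35) = 1 (only fib(36) calls it).
For 1 <= m <= 34: fib(m) is called by fib(m+1) and fib(m+2), so
  N(m) = N(m+1) + N(m+2).
fib(0) is called only by fib(2), so N(0) = N(2).
Walk down from m=36:
  N(36)=1, N(35)=1, N(34)=2, N(33)=3, N(32)=5, N(31)=8, N(30)=13, N(29)=21, N(28)=34, N(27)=55, N(26)=89, N(25)=144, N(24)=233, N(23)=377, N(22)=610, N(21)=987, N(20)=1597, N(19)=2584, N(18)=4181, N(17)=6765, N(16)=10946, N(15)=17711, N(14)=28657, N(13)=46368, N(12)=75025, N(11)=121393, N(10)=196418, N(9)=317811, N(8)=514229, N(7)=832040, N(6)=1346269, N(5)=2178309, N(4)=3524578, N(3)=5702887
N(3) = 5702887


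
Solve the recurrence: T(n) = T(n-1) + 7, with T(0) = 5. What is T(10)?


Unrolling the recurrence:
T(10) = T(9) + 7
       = T(8) + 7 + 7
       = T(7) + 7*3
       ...
       = T(0) + 7*10
       = 5 + 70 = 75


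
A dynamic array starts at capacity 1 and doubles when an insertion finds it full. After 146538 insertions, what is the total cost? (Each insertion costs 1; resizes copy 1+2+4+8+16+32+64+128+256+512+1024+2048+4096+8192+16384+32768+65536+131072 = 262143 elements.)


Insertion cost: 146538 (one per element)
Resizes occur just before inserting elements 2, 3, 5, 9, ...
Elements copied at each resize: 1 + 2 + 4 + 8 + 16 + 32 + 64 + 128 + 256 + 512 + 1024 + 2048 + 4096 + 8192 + 16384 + 32768 + 65536 + 131072
Sum of copies = 262143 (geometric series: 2^k - 1)
Total = 146538 + 262143 = 408681


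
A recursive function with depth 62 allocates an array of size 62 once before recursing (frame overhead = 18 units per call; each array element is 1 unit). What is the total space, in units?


Array allocation: 62 units (allocated once)
Stack frames: 62 deep * 18 per frame = 1116 units
Total = 62 + 1116 = 1178


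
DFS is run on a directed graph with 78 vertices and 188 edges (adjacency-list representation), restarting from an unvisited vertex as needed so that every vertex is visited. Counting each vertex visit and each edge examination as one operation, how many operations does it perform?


A full DFS traversal processes each vertex exactly once (push/pop on stack).
Each directed edge is examined once.
V = 78, E = 188
V + E = 266


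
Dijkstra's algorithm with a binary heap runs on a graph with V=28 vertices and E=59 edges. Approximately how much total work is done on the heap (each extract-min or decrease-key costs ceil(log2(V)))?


Dijkstra with a binary heap: each vertex is extracted once, each edge may relax once.
Each heap operation costs O(log V).
V + E = 28 + 59 = 87
ceil(log2(28)) = 5 (since 2^4 = 16 < 28 <= 32 = 2^5)
Total heap work = (V+E) * ceil(log2(V)) = 87 * 5 = 435


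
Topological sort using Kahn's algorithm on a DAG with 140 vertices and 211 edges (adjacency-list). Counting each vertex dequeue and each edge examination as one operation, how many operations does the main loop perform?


Kahn's algorithm:
  1. Compute in-degrees: O(V + E)
  2. Process queue: each vertex dequeued once (O(V))
     each edge examined once (O(E))
Total = V + E = 140 + 211 = 351


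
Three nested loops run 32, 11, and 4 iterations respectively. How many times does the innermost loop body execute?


Loop 1 (outermost): 32 iterations
Loop 2 (middle): 11 iterations per outer
Loop 3 (innermost): 4 iterations per middle
Total = 32 * 11 * 4 = 1408


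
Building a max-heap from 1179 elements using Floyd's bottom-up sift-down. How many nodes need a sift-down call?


In a heap of 1179 elements (0-indexed array):
  Last element index: 1178
  Parent of last element: floor((1178 - 1) / 2) = 588
  Internal nodes: indices 0 to 588
  Count = floor(1179/2) = 589


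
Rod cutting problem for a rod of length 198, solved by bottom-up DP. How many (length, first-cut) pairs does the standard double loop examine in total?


For each subproblem length i = 1..198, the inner loop considers i possible first cuts.
Total = 1 + 2 + ... + 198
= 198*(198+1)/2
= 198*199/2 = 19701


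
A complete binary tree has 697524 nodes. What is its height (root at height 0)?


In a complete binary tree, level k holds nodes 2^k .. 2^(k+1)-1 (1-indexed).
Height = floor(log2(n)) = floor(log2(697524)) = 19
Check: 2^19 = 524288 <= 697524 < 1048576 = 2^20


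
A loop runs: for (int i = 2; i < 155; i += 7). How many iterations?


Loop starts at i = 2, increments by 7, stops when i >= 155.
Number of iterations = ceil((155 - 2) / 7)
= ceil(153 / 7)
= 22


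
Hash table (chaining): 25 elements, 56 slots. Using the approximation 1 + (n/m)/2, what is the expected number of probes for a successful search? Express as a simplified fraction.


Computing expected probes:
alpha = 25/56
= 1 + alpha/2
= 1 + 25/(2*56)
= (2*56 + 25) / (2*56)
= 137/112


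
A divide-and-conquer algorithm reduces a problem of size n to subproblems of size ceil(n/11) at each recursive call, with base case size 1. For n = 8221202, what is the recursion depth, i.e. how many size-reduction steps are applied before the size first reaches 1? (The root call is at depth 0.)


Each step divides the size by 11 (rounding up); after k steps the size is ceil(n/11^k), which equals 1 exactly when 11^k >= n.
So the depth is the smallest k with 11^k >= 8221202, i.e. ceil(log_11(8221202)).
11^6 = 1771561 < 8221202 <= 19487171 = 11^7
Recursion depth = 7


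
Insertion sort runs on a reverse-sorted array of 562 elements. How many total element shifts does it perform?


Sum of shifts = 1 + 2 + 3 + ... + 561
= 562 * 561 / 2
= 315282 / 2
= 157641


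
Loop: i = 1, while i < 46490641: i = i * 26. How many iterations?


i multiplies by 26 each step:
i = 1 -> 26 -> 676 -> 17576 -> 456976 -> 11881376 -> 308915776 (stop)
Iterations = ceil(log_26(46490641)) = 6


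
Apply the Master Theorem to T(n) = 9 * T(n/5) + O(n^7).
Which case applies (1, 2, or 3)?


The Master Theorem: T(n) = a*T(n/b) + O(n^c)
  a = 9, b = 5, c = 7
log_b(a) = log_5(9) ~ 1.365
Compare b^c with a: 5^7 = 78125 > 9, so c > log_b(a).
Since c > log_b(a), Case 3 applies.
T(n) = O(n^7)
Master Theorem case = 3


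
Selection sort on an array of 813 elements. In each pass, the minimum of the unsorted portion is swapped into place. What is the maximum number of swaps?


Selection sort performs one swap per pass:
  Pass 1: find min in positions 0 to 812, swap with position 0
  Pass 2: find min in positions 1 to 812, swap with position 1
  Pass 3: find min in positions 2 to 812, swap with position 2
  Pass 4: find min in positions 3 to 812, swap with position 3
  Pass 5: find min in positions 4 to 812, swap with position 4
  ... (807 more passes)
Total passes (and swaps) = n - 1 = 813 - 1 = 812
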